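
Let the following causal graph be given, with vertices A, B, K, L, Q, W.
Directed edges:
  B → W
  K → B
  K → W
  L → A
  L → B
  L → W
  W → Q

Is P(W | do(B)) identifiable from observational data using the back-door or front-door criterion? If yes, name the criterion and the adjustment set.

P(W|do(B)): backdoor, adjust for {K, L}.

desc(B)\{B}={Q,W}; candidates ⊆ {A,K,L}.
size 0: {}; under {} B still reaches {A,K,L,Q,W} ∋ W.
size 1: {A}, {K}, {L}; under {A} B still reaches {K,L,Q,W} ∋ W.
{K,L}: B⊥W given {K,L} in G with B→· removed — back-door holds.
P(W|do(B)) = Σ_{K,L} P(W|B,K,L)·P(K,L).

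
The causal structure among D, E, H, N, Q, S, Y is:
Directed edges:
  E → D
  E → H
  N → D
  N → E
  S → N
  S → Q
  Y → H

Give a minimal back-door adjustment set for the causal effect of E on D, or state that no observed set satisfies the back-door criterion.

E→D: minimal back-door set {N}.

desc(E)\{E}={D,H}; candidates ⊆ {N,Q,S,Y}.
size 0: {}; under {} E still reaches {D,N,Q,S} ∋ D.
{N}: E⊥D given {N} in G with E→· removed — back-door holds.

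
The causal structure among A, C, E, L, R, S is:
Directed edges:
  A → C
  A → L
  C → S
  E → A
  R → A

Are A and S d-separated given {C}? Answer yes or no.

Bayes-Ball from A | {C} reaches {E,L,R}.
S ∉ reach(A|{C}) ⇒ A ⊥ S | {C}.

Yes — A ⊥ S | {C}.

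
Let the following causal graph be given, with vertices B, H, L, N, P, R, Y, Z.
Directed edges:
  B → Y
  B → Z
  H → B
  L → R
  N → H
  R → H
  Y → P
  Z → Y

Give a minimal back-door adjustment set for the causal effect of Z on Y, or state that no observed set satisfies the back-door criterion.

Z→Y: minimal back-door set {B}.

desc(Z)\{Z}={P,Y}; candidates ⊆ {B,H,L,N,R}.
size 0: {}; under {} Z still reaches {B,H,L,N,P,R,Y} ∋ Y.
{B}: Z⊥Y given {B} in G with Z→· removed — back-door holds.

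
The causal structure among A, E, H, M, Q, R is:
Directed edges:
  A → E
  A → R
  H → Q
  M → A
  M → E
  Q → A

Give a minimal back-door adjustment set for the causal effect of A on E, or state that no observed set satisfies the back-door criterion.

A→E: minimal back-door set {M}.

desc(A)\{A}={E,R}; candidates ⊆ {H,M,Q}.
size 0: {}; under {} A still reaches {E,H,M,Q} ∋ E.
{M}: A⊥E given {M} in G with A→· removed — back-door holds.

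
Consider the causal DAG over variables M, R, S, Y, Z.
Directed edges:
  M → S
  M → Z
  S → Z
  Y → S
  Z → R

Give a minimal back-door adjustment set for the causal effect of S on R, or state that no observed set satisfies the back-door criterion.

S→R: minimal back-door set {M}.

desc(S)\{S}={R,Z}; candidates ⊆ {M,Y}.
size 0: {}; under {} S still reaches {M,R,Y,Z} ∋ R.
{M}: S⊥R given {M} in G with S→· removed — back-door holds.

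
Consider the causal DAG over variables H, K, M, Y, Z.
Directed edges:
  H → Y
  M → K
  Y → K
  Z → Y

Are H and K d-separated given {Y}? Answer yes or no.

Yes — H ⊥ K | {Y}.

Bayes-Ball from H | {Y} reaches {Z}.
K ∉ reach(H|{Y}) ⇒ H ⊥ K | {Y}.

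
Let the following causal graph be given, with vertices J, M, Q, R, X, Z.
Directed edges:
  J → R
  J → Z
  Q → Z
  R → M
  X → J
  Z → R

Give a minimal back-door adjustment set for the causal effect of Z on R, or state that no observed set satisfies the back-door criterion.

desc(Z)\{Z}={M,R}; candidates ⊆ {J,Q,X}.
size 0: {}; under {} Z still reaches {J,M,Q,R,X} ∋ R.
{J}: Z⊥R given {J} in G with Z→· removed — back-door holds.

Z→R: minimal back-door set {J}.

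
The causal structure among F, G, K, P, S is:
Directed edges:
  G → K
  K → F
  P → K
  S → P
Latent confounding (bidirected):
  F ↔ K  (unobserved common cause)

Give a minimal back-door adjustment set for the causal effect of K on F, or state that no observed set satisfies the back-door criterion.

desc(K)\{K}={F}; candidates ⊆ {G,P,S}.
K↔F: latent back-door arc(s) into K.
size 0: {}; under {} K still reaches {F,G,P,S} ∋ F.
size 1: {G}, {P}, {S}; under {G} K still reaches {F,P,S} ∋ F.
size 2: {G,P}, {G,S}, {P,S}; under {G,P} K still reaches {F} ∋ F.
K↔F cannot be blocked by any observed set — no back-door set.

K→F: no observed back-door set.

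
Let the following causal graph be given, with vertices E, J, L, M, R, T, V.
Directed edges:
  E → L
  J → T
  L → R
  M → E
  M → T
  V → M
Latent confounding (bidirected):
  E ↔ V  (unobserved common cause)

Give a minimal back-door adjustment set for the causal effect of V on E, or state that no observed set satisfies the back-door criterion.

V→E: no observed back-door set.

desc(V)\{V}={E,L,M,R,T}; candidates ⊆ {J}.
V↔E: latent back-door arc(s) into V.
size 0: {}; under {} V still reaches {E,L,R} ∋ E.
size 1: {J}; under {J} V still reaches {E,L,R} ∋ E.
V↔E cannot be blocked by any observed set — no back-door set.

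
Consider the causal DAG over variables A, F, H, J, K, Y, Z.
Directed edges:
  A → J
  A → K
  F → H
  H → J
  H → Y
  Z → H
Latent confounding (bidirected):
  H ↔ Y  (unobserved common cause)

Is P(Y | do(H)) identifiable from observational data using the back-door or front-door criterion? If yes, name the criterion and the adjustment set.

P(Y|do(H)): not identifiable (no BD/FD set).

desc(H)\{H}={J,Y}; candidates ⊆ {A,F,K,Z}.
H↔Y: latent back-door arc(s) into H.
size 0: {}; under {} H still reaches {F,Y,Z} ∋ Y.
size 1: {A}, {F}, {K} …(+1); under {A} H still reaches {F,Y,Z} ∋ Y.
size 2: {A,F}, {A,K}, {A,Z} …(+3); under {A,F} H still reaches {Y,Z} ∋ Y.
H↔Y cannot be blocked by any observed set — no back-door set.
No mediator lies on a directed H→…→Y path.
Neither criterion identifies P(Y|do(H)) in this graph.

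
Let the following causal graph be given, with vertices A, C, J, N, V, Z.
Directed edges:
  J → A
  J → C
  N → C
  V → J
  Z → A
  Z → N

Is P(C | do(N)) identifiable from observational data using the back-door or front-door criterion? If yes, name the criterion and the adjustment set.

desc(N)\{N}={C}; candidates ⊆ {A,J,V,Z}.
∅: N⊥C given ∅ in G with N→· removed — back-door holds.
P(C|do(N)) = P(C|N) — no adjustment needed.

P(C|do(N)): backdoor, adjust for ∅.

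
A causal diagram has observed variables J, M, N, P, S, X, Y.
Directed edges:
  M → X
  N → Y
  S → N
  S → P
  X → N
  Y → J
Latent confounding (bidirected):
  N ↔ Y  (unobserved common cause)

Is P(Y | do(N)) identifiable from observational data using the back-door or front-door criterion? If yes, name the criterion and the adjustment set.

P(Y|do(N)): not identifiable (no BD/FD set).

desc(N)\{N}={J,Y}; candidates ⊆ {M,P,S,X}.
N↔Y: latent back-door arc(s) into N.
size 0: {}; under {} N still reaches {J,M,P,S,X,Y} ∋ Y.
size 1: {M}, {P}, {S} …(+1); under {M} N still reaches {J,P,S,X,Y} ∋ Y.
size 2: {M,P}, {M,S}, {M,X} …(+3); under {M,P} N still reaches {J,S,X,Y} ∋ Y.
N↔Y cannot be blocked by any observed set — no back-door set.
No mediator lies on a directed N→…→Y path.
Neither criterion identifies P(Y|do(N)) in this graph.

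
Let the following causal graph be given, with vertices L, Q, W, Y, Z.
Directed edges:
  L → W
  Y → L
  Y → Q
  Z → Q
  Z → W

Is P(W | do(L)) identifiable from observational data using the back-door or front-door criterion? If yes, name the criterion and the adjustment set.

desc(L)\{L}={W}; candidates ⊆ {Q,Y,Z}.
∅: L⊥W given ∅ in G with L→· removed — back-door holds.
P(W|do(L)) = P(W|L) — no adjustment needed.

P(W|do(L)): backdoor, adjust for ∅.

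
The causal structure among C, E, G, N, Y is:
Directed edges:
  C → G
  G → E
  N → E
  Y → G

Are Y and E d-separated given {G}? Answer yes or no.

Yes — Y ⊥ E | {G}.

Bayes-Ball from Y | {G} reaches {C}.
E ∉ reach(Y|{G}) ⇒ Y ⊥ E | {G}.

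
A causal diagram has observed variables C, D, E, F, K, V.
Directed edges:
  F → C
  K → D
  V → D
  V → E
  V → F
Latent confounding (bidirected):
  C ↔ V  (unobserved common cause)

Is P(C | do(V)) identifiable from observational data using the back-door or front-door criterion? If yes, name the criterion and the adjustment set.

P(C|do(V)): frontdoor, adjust for {F}.

desc(V)\{V}={C,D,E,F}; candidates ⊆ {K}.
V↔C: latent back-door arc(s) into V.
size 0: {}; under {} V still reaches {C} ∋ C.
size 1: {K}; under {K} V still reaches {C} ∋ C.
V↔C cannot be blocked by any observed set — no back-door set.
{F}: (i) intercepts every directed V→C path; (ii) no back-door V→{F}; (iii) {V} blocks every back-door {F}→C. Front-door holds.
P(C|do(V)) = Σ_{F} P(F|V) Σ_{V'} P(C|F,V')P(V').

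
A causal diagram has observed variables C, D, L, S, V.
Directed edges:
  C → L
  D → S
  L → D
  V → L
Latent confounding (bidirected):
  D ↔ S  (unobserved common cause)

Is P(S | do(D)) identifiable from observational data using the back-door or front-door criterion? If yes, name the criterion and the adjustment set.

P(S|do(D)): not identifiable (no BD/FD set).

desc(D)\{D}={S}; candidates ⊆ {C,L,V}.
D↔S: latent back-door arc(s) into D.
size 0: {}; under {} D still reaches {C,L,S,V} ∋ S.
size 1: {C}, {L}, {V}; under {C} D still reaches {L,S,V} ∋ S.
size 2: {C,L}, {C,V}, {L,V}; under {C,L} D still reaches {S} ∋ S.
D↔S cannot be blocked by any observed set — no back-door set.
No mediator lies on a directed D→…→S path.
Neither criterion identifies P(S|do(D)) in this graph.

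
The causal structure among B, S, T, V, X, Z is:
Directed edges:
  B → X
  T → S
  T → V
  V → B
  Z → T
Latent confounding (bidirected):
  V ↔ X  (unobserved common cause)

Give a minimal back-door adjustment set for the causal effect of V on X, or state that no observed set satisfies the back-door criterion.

V→X: no observed back-door set.

desc(V)\{V}={B,X}; candidates ⊆ {S,T,Z}.
V↔X: latent back-door arc(s) into V.
size 0: {}; under {} V still reaches {S,T,X,Z} ∋ X.
size 1: {S}, {T}, {Z}; under {S} V still reaches {T,X,Z} ∋ X.
size 2: {S,T}, {S,Z}, {T,Z}; under {S,T} V still reaches {X} ∋ X.
V↔X cannot be blocked by any observed set — no back-door set.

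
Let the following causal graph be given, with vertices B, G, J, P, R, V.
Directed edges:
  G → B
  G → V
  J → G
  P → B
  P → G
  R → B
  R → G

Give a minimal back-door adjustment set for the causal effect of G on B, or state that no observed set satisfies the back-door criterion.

G→B: minimal back-door set {P, R}.

desc(G)\{G}={B,V}; candidates ⊆ {J,P,R}.
size 0: {}; under {} G still reaches {B,J,P,R} ∋ B.
size 1: {J}, {P}, {R}; under {J} G still reaches {B,P,R} ∋ B.
{P,R}: G⊥B given {P,R} in G with G→· removed — back-door holds.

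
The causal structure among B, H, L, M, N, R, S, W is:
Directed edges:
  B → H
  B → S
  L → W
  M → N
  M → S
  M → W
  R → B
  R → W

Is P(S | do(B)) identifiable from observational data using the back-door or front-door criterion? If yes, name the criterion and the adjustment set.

P(S|do(B)): backdoor, adjust for ∅.

desc(B)\{B}={H,S}; candidates ⊆ {L,M,N,R,W}.
∅: B⊥S given ∅ in G with B→· removed — back-door holds.
P(S|do(B)) = P(S|B) — no adjustment needed.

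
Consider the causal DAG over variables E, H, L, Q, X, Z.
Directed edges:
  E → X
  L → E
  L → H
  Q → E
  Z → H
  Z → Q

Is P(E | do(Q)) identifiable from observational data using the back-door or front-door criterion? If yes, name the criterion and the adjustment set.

desc(Q)\{Q}={E,X}; candidates ⊆ {H,L,Z}.
∅: Q⊥E given ∅ in G with Q→· removed — back-door holds.
P(E|do(Q)) = P(E|Q) — no adjustment needed.

P(E|do(Q)): backdoor, adjust for ∅.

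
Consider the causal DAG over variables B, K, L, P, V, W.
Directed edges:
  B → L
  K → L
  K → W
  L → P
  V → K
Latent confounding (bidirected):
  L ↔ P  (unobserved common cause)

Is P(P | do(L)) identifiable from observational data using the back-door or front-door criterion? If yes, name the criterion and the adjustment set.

P(P|do(L)): not identifiable (no BD/FD set).

desc(L)\{L}={P}; candidates ⊆ {B,K,V,W}.
L↔P: latent back-door arc(s) into L.
size 0: {}; under {} L still reaches {B,K,P,V,W} ∋ P.
size 1: {B}, {K}, {V} …(+1); under {B} L still reaches {K,P,V,W} ∋ P.
size 2: {B,K}, {B,V}, {B,W} …(+3); under {B,K} L still reaches {P} ∋ P.
L↔P cannot be blocked by any observed set — no back-door set.
No mediator lies on a directed L→…→P path.
Neither criterion identifies P(P|do(L)) in this graph.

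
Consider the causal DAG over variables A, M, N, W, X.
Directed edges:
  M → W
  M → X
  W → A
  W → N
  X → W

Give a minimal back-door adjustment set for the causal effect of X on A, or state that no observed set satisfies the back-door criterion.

X→A: minimal back-door set {M}.

desc(X)\{X}={A,N,W}; candidates ⊆ {M}.
size 0: {}; under {} X still reaches {A,M,N,W} ∋ A.
{M}: X⊥A given {M} in G with X→· removed — back-door holds.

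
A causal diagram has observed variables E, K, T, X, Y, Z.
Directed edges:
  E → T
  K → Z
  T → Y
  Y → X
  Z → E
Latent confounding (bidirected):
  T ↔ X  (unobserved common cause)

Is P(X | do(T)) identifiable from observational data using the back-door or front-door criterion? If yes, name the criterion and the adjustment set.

P(X|do(T)): frontdoor, adjust for {Y}.

desc(T)\{T}={X,Y}; candidates ⊆ {E,K,Z}.
T↔X: latent back-door arc(s) into T.
size 0: {}; under {} T still reaches {E,K,X,Z} ∋ X.
size 1: {E}, {K}, {Z}; under {E} T still reaches {X} ∋ X.
size 2: {E,K}, {E,Z}, {K,Z}; under {E,K} T still reaches {X} ∋ X.
T↔X cannot be blocked by any observed set — no back-door set.
{Y}: (i) intercepts every directed T→X path; (ii) no back-door T→{Y}; (iii) {T} blocks every back-door {Y}→X. Front-door holds.
P(X|do(T)) = Σ_{Y} P(Y|T) Σ_{T'} P(X|Y,T')P(T').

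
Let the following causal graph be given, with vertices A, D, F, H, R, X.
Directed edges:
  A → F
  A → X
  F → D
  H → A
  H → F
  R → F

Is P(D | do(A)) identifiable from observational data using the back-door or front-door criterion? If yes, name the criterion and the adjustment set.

P(D|do(A)): backdoor, adjust for {H}.

desc(A)\{A}={D,F,X}; candidates ⊆ {H,R}.
size 0: {}; under {} A still reaches {D,F,H} ∋ D.
{H}: A⊥D given {H} in G with A→· removed — back-door holds.
P(D|do(A)) = Σ_{H} P(D|A,H)·P(H).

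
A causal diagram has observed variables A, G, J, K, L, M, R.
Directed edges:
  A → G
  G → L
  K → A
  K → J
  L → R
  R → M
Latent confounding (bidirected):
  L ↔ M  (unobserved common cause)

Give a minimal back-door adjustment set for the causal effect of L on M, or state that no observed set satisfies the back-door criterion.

L→M: no observed back-door set.

desc(L)\{L}={M,R}; candidates ⊆ {A,G,J,K}.
L↔M: latent back-door arc(s) into L.
size 0: {}; under {} L still reaches {A,G,J,K,M} ∋ M.
size 1: {A}, {G}, {J} …(+1); under {A} L still reaches {G,M} ∋ M.
size 2: {A,G}, {A,J}, {A,K} …(+3); under {A,G} L still reaches {M} ∋ M.
L↔M cannot be blocked by any observed set — no back-door set.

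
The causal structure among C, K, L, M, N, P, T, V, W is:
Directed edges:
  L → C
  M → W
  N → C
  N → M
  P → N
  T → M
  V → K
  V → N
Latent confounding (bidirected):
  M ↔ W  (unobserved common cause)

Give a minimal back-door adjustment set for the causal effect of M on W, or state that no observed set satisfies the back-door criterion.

M→W: no observed back-door set.

desc(M)\{M}={W}; candidates ⊆ {C,K,L,N,P,T,V}.
M↔W: latent back-door arc(s) into M.
size 0: {}; under {} M still reaches {C,K,N,P,T,V,W} ∋ W.
size 1: {C}, {K}, {L} …(+4); under {C} M still reaches {K,L,N,P,T,V,W} ∋ W.
size 2: {C,K}, {C,L}, {C,N} …(+18); under {C,K} M still reaches {L,N,P,T,V,W} ∋ W.
M↔W cannot be blocked by any observed set — no back-door set.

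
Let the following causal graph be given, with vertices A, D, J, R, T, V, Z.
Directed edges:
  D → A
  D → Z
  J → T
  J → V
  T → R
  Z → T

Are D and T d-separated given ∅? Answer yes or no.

Bayes-Ball from D | ∅ reaches {A,R,T,Z}.
T ∈ reach(D|∅) ⇒ D ⊥̸ T | ∅.

No — D and T are d-connected given ∅.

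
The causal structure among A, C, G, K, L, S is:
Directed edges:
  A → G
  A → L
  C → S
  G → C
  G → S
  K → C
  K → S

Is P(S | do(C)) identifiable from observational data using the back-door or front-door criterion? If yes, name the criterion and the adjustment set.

desc(C)\{C}={S}; candidates ⊆ {A,G,K,L}.
size 0: {}; under {} C still reaches {A,G,K,L,S} ∋ S.
size 1: {A}, {G}, {K} …(+1); under {A} C still reaches {G,K,S} ∋ S.
{G,K}: C⊥S given {G,K} in G with C→· removed — back-door holds.
P(S|do(C)) = Σ_{G,K} P(S|C,G,K)·P(G,K).

P(S|do(C)): backdoor, adjust for {G, K}.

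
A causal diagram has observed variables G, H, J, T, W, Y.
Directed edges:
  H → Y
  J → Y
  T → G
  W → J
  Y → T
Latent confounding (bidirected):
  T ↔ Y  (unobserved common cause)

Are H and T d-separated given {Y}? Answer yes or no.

No — H and T are d-connected given {Y}.

Bayes-Ball from H | {Y} reaches {G,J,T,W}.
T ∈ reach(H|{Y}) ⇒ H ⊥̸ T | {Y}.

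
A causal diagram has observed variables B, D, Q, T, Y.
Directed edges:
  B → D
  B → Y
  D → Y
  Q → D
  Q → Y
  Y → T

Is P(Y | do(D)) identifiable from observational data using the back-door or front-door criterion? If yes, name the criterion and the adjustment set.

P(Y|do(D)): backdoor, adjust for {B, Q}.

desc(D)\{D}={T,Y}; candidates ⊆ {B,Q}.
size 0: {}; under {} D still reaches {B,Q,T,Y} ∋ Y.
size 1: {B}, {Q}; under {B} D still reaches {Q,T,Y} ∋ Y.
{B,Q}: D⊥Y given {B,Q} in G with D→· removed — back-door holds.
P(Y|do(D)) = Σ_{B,Q} P(Y|D,B,Q)·P(B,Q).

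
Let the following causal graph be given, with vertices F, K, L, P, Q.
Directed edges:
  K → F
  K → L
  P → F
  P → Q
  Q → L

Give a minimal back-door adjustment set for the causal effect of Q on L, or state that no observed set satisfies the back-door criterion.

Q→L: minimal back-door set ∅.

desc(Q)\{Q}={L}; candidates ⊆ {F,K,P}.
∅: Q⊥L given ∅ in G with Q→· removed — back-door holds.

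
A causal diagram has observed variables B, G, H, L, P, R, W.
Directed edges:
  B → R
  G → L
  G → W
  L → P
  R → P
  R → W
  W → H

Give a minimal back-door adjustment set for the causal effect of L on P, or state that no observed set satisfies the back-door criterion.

desc(L)\{L}={P}; candidates ⊆ {B,G,H,R,W}.
∅: L⊥P given ∅ in G with L→· removed — back-door holds.

L→P: minimal back-door set ∅.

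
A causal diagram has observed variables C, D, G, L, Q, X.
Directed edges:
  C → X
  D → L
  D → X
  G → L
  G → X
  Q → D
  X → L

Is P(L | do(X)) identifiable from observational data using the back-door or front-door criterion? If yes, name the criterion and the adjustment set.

desc(X)\{X}={L}; candidates ⊆ {C,D,G,Q}.
size 0: {}; under {} X still reaches {C,D,G,L,Q} ∋ L.
size 1: {C}, {D}, {G} …(+1); under {C} X still reaches {D,G,L,Q} ∋ L.
{D,G}: X⊥L given {D,G} in G with X→· removed — back-door holds.
P(L|do(X)) = Σ_{D,G} P(L|X,D,G)·P(D,G).

P(L|do(X)): backdoor, adjust for {D, G}.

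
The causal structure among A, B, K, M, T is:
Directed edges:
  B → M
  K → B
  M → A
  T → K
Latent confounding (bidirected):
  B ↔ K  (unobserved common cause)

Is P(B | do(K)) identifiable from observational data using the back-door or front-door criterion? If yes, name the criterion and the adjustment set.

P(B|do(K)): not identifiable (no BD/FD set).

desc(K)\{K}={A,B,M}; candidates ⊆ {T}.
K↔B: latent back-door arc(s) into K.
size 0: {}; under {} K still reaches {A,B,M,T} ∋ B.
size 1: {T}; under {T} K still reaches {A,B,M} ∋ B.
K↔B cannot be blocked by any observed set — no back-door set.
No mediator lies on a directed K→…→B path.
Neither criterion identifies P(B|do(K)) in this graph.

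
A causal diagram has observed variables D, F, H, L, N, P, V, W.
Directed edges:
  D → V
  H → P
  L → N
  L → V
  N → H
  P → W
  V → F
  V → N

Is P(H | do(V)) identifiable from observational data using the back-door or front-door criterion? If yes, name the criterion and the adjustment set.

P(H|do(V)): backdoor, adjust for {L}.

desc(V)\{V}={F,H,N,P,W}; candidates ⊆ {D,L}.
size 0: {}; under {} V still reaches {D,H,L,N,P,W} ∋ H.
{L}: V⊥H given {L} in G with V→· removed — back-door holds.
P(H|do(V)) = Σ_{L} P(H|V,L)·P(L).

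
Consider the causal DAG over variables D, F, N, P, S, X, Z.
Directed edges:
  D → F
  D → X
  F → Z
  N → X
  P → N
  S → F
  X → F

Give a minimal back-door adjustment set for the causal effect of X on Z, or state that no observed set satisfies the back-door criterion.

desc(X)\{X}={F,Z}; candidates ⊆ {D,N,P,S}.
size 0: {}; under {} X still reaches {D,F,N,P,Z} ∋ Z.
{D}: X⊥Z given {D} in G with X→· removed — back-door holds.

X→Z: minimal back-door set {D}.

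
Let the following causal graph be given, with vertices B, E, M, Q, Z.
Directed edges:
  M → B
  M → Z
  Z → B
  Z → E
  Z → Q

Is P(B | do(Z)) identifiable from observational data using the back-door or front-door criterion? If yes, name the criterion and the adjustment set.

P(B|do(Z)): backdoor, adjust for {M}.

desc(Z)\{Z}={B,E,Q}; candidates ⊆ {M}.
size 0: {}; under {} Z still reaches {B,M} ∋ B.
{M}: Z⊥B given {M} in G with Z→· removed — back-door holds.
P(B|do(Z)) = Σ_{M} P(B|Z,M)·P(M).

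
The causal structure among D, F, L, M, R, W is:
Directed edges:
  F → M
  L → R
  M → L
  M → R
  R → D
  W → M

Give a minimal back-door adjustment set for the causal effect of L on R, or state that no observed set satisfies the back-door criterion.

desc(L)\{L}={D,R}; candidates ⊆ {F,M,W}.
size 0: {}; under {} L still reaches {D,F,M,R,W} ∋ R.
{M}: L⊥R given {M} in G with L→· removed — back-door holds.

L→R: minimal back-door set {M}.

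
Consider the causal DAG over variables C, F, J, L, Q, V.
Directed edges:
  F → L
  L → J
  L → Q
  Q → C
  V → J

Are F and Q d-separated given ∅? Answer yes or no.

Bayes-Ball from F | ∅ reaches {C,J,L,Q}.
Q ∈ reach(F|∅) ⇒ F ⊥̸ Q | ∅.

No — F and Q are d-connected given ∅.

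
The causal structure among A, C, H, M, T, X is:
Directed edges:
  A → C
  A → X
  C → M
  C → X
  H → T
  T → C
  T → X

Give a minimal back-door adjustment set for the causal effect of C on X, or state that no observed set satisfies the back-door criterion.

desc(C)\{C}={M,X}; candidates ⊆ {A,H,T}.
size 0: {}; under {} C still reaches {A,H,T,X} ∋ X.
size 1: {A}, {H}, {T}; under {A} C still reaches {H,T,X} ∋ X.
{A,T}: C⊥X given {A,T} in G with C→· removed — back-door holds.

C→X: minimal back-door set {A, T}.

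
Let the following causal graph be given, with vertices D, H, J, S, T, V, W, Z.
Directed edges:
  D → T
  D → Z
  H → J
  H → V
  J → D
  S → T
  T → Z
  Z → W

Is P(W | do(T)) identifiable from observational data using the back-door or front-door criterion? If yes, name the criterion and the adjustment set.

P(W|do(T)): backdoor, adjust for {D}.

desc(T)\{T}={W,Z}; candidates ⊆ {D,H,J,S,V}.
size 0: {}; under {} T still reaches {D,H,J,S,V,W,Z} ∋ W.
{D}: T⊥W given {D} in G with T→· removed — back-door holds.
P(W|do(T)) = Σ_{D} P(W|T,D)·P(D).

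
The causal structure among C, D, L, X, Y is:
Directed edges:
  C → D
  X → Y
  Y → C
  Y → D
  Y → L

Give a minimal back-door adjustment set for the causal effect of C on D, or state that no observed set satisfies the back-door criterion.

C→D: minimal back-door set {Y}.

desc(C)\{C}={D}; candidates ⊆ {L,X,Y}.
size 0: {}; under {} C still reaches {D,L,X,Y} ∋ D.
{Y}: C⊥D given {Y} in G with C→· removed — back-door holds.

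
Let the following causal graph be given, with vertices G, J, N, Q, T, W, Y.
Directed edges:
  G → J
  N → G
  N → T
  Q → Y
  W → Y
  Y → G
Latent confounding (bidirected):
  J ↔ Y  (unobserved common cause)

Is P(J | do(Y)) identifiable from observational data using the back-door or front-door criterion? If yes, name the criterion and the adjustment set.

desc(Y)\{Y}={G,J}; candidates ⊆ {N,Q,T,W}.
Y↔J: latent back-door arc(s) into Y.
size 0: {}; under {} Y still reaches {J,Q,W} ∋ J.
size 1: {N}, {Q}, {T} …(+1); under {N} Y still reaches {J,Q,W} ∋ J.
size 2: {N,Q}, {N,T}, {N,W} …(+3); under {N,Q} Y still reaches {J,W} ∋ J.
Y↔J cannot be blocked by any observed set — no back-door set.
{G}: (i) intercepts every directed Y→J path; (ii) no back-door Y→{G}; (iii) {Y} blocks every back-door {G}→J. Front-door holds.
P(J|do(Y)) = Σ_{G} P(G|Y) Σ_{Y'} P(J|G,Y')P(Y').

P(J|do(Y)): frontdoor, adjust for {G}.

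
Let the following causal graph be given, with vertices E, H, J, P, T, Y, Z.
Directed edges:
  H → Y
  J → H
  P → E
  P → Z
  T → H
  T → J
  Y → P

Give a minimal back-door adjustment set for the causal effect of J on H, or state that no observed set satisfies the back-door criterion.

desc(J)\{J}={E,H,P,Y,Z}; candidates ⊆ {T}.
size 0: {}; under {} J still reaches {E,H,P,T,Y,Z} ∋ H.
{T}: J⊥H given {T} in G with J→· removed — back-door holds.

J→H: minimal back-door set {T}.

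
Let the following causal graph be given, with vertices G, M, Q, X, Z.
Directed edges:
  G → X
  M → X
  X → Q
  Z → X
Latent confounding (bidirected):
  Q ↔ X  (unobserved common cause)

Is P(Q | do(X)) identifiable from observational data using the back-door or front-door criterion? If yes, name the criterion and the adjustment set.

desc(X)\{X}={Q}; candidates ⊆ {G,M,Z}.
X↔Q: latent back-door arc(s) into X.
size 0: {}; under {} X still reaches {G,M,Q,Z} ∋ Q.
size 1: {G}, {M}, {Z}; under {G} X still reaches {M,Q,Z} ∋ Q.
size 2: {G,M}, {G,Z}, {M,Z}; under {G,M} X still reaches {Q,Z} ∋ Q.
X↔Q cannot be blocked by any observed set — no back-door set.
No mediator lies on a directed X→…→Q path.
Neither criterion identifies P(Q|do(X)) in this graph.

P(Q|do(X)): not identifiable (no BD/FD set).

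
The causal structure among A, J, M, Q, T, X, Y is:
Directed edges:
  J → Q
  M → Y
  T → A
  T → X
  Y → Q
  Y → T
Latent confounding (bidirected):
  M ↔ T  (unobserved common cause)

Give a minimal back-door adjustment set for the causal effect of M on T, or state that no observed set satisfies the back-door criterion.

desc(M)\{M}={A,Q,T,X,Y}; candidates ⊆ {J}.
M↔T: latent back-door arc(s) into M.
size 0: {}; under {} M still reaches {A,T,X} ∋ T.
size 1: {J}; under {J} M still reaches {A,T,X} ∋ T.
M↔T cannot be blocked by any observed set — no back-door set.

M→T: no observed back-door set.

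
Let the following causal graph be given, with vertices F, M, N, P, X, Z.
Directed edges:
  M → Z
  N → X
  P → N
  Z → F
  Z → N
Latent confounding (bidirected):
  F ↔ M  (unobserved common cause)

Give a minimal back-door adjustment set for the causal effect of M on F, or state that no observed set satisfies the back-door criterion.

desc(M)\{M}={F,N,X,Z}; candidates ⊆ {P}.
M↔F: latent back-door arc(s) into M.
size 0: {}; under {} M still reaches {F} ∋ F.
size 1: {P}; under {P} M still reaches {F} ∋ F.
M↔F cannot be blocked by any observed set — no back-door set.

M→F: no observed back-door set.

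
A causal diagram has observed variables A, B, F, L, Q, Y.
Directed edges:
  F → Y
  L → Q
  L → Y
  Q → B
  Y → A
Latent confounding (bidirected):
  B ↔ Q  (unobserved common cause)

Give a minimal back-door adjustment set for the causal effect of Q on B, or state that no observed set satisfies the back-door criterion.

desc(Q)\{Q}={B}; candidates ⊆ {A,F,L,Y}.
Q↔B: latent back-door arc(s) into Q.
size 0: {}; under {} Q still reaches {A,B,L,Y} ∋ B.
size 1: {A}, {F}, {L} …(+1); under {A} Q still reaches {B,F,L,Y} ∋ B.
size 2: {A,F}, {A,L}, {A,Y} …(+3); under {A,F} Q still reaches {B,L,Y} ∋ B.
Q↔B cannot be blocked by any observed set — no back-door set.

Q→B: no observed back-door set.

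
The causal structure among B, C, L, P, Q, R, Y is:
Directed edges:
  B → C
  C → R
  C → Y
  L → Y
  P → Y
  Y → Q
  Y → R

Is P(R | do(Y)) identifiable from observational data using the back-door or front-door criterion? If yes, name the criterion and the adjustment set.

desc(Y)\{Y}={Q,R}; candidates ⊆ {B,C,L,P}.
size 0: {}; under {} Y still reaches {B,C,L,P,R} ∋ R.
{C}: Y⊥R given {C} in G with Y→· removed — back-door holds.
P(R|do(Y)) = Σ_{C} P(R|Y,C)·P(C).

P(R|do(Y)): backdoor, adjust for {C}.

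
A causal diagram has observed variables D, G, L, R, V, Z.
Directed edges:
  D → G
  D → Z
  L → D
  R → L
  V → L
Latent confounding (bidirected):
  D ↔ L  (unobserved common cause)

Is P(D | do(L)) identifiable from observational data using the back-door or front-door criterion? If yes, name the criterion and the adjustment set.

desc(L)\{L}={D,G,Z}; candidates ⊆ {R,V}.
L↔D: latent back-door arc(s) into L.
size 0: {}; under {} L still reaches {D,G,R,V,Z} ∋ D.
size 1: {R}, {V}; under {R} L still reaches {D,G,V,Z} ∋ D.
size 2: {R,V}; under {R,V} L still reaches {D,G,Z} ∋ D.
L↔D cannot be blocked by any observed set — no back-door set.
No mediator lies on a directed L→…→D path.
Neither criterion identifies P(D|do(L)) in this graph.

P(D|do(L)): not identifiable (no BD/FD set).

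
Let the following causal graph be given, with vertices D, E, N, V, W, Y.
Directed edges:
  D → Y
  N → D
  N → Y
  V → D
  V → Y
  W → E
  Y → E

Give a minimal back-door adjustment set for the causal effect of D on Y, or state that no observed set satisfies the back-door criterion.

D→Y: minimal back-door set {N, V}.

desc(D)\{D}={E,Y}; candidates ⊆ {N,V,W}.
size 0: {}; under {} D still reaches {E,N,V,Y} ∋ Y.
size 1: {N}, {V}, {W}; under {N} D still reaches {E,V,Y} ∋ Y.
{N,V}: D⊥Y given {N,V} in G with D→· removed — back-door holds.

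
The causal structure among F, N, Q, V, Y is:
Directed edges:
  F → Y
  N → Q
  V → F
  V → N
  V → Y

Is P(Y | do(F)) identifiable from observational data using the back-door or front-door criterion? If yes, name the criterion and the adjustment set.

desc(F)\{F}={Y}; candidates ⊆ {N,Q,V}.
size 0: {}; under {} F still reaches {N,Q,V,Y} ∋ Y.
{V}: F⊥Y given {V} in G with F→· removed — back-door holds.
P(Y|do(F)) = Σ_{V} P(Y|F,V)·P(V).

P(Y|do(F)): backdoor, adjust for {V}.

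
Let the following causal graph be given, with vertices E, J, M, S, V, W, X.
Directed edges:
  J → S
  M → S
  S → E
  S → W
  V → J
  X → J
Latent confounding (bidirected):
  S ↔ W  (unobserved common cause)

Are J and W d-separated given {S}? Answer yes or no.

Bayes-Ball from J | {S} reaches {M,V,W,X}.
W ∈ reach(J|{S}) ⇒ J ⊥̸ W | {S}.

No — J and W are d-connected given {S}.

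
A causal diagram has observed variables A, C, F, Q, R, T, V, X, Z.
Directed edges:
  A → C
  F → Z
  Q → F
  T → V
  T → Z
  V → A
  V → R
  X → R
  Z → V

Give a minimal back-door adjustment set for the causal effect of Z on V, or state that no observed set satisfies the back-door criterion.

Z→V: minimal back-door set {T}.

desc(Z)\{Z}={A,C,R,V}; candidates ⊆ {F,Q,T,X}.
size 0: {}; under {} Z still reaches {A,C,F,Q,R,T,V} ∋ V.
{T}: Z⊥V given {T} in G with Z→· removed — back-door holds.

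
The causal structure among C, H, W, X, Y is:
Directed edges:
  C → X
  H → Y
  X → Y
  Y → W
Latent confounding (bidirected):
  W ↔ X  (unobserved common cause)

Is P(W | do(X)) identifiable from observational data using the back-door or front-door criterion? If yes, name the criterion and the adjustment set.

desc(X)\{X}={W,Y}; candidates ⊆ {C,H}.
X↔W: latent back-door arc(s) into X.
size 0: {}; under {} X still reaches {C,W} ∋ W.
size 1: {C}, {H}; under {C} X still reaches {W} ∋ W.
size 2: {C,H}; under {C,H} X still reaches {W} ∋ W.
X↔W cannot be blocked by any observed set — no back-door set.
{Y}: (i) intercepts every directed X→W path; (ii) no back-door X→{Y}; (iii) {X} blocks every back-door {Y}→W. Front-door holds.
P(W|do(X)) = Σ_{Y} P(Y|X) Σ_{X'} P(W|Y,X')P(X').

P(W|do(X)): frontdoor, adjust for {Y}.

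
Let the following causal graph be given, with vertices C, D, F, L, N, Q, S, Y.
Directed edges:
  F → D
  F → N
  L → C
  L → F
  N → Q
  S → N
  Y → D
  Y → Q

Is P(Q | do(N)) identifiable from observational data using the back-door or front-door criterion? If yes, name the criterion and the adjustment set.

desc(N)\{N}={Q}; candidates ⊆ {C,D,F,L,S,Y}.
∅: N⊥Q given ∅ in G with N→· removed — back-door holds.
P(Q|do(N)) = P(Q|N) — no adjustment needed.

P(Q|do(N)): backdoor, adjust for ∅.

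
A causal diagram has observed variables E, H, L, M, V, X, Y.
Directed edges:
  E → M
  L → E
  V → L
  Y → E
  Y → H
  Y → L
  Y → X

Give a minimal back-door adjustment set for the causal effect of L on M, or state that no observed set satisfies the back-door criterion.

desc(L)\{L}={E,M}; candidates ⊆ {H,V,X,Y}.
size 0: {}; under {} L still reaches {E,H,M,V,X,Y} ∋ M.
{Y}: L⊥M given {Y} in G with L→· removed — back-door holds.

L→M: minimal back-door set {Y}.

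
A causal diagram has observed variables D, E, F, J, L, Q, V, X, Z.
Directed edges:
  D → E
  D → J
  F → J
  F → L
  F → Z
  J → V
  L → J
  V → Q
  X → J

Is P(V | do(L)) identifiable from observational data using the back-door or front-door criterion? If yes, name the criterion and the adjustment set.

desc(L)\{L}={J,Q,V}; candidates ⊆ {D,E,F,X,Z}.
size 0: {}; under {} L still reaches {F,J,Q,V,Z} ∋ V.
{F}: L⊥V given {F} in G with L→· removed — back-door holds.
P(V|do(L)) = Σ_{F} P(V|L,F)·P(F).

P(V|do(L)): backdoor, adjust for {F}.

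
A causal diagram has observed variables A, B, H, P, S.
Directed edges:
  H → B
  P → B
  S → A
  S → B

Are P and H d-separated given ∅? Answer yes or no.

Yes — P ⊥ H | ∅.

Bayes-Ball from P | ∅ reaches {B}.
H ∉ reach(P|∅) ⇒ P ⊥ H | ∅.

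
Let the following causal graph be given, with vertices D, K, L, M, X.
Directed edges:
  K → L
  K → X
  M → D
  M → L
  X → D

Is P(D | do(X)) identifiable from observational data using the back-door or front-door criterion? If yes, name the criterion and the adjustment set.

desc(X)\{X}={D}; candidates ⊆ {K,L,M}.
∅: X⊥D given ∅ in G with X→· removed — back-door holds.
P(D|do(X)) = P(D|X) — no adjustment needed.

P(D|do(X)): backdoor, adjust for ∅.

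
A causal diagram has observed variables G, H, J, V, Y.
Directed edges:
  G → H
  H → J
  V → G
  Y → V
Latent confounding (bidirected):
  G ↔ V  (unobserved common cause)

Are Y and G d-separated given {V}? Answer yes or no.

No — Y and G are d-connected given {V}.

Bayes-Ball from Y | {V} reaches {G,H,J}.
G ∈ reach(Y|{V}) ⇒ Y ⊥̸ G | {V}.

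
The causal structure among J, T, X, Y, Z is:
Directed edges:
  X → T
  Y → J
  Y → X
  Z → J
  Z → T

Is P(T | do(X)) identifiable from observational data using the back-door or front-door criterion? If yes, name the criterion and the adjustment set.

desc(X)\{X}={T}; candidates ⊆ {J,Y,Z}.
∅: X⊥T given ∅ in G with X→· removed — back-door holds.
P(T|do(X)) = P(T|X) — no adjustment needed.

P(T|do(X)): backdoor, adjust for ∅.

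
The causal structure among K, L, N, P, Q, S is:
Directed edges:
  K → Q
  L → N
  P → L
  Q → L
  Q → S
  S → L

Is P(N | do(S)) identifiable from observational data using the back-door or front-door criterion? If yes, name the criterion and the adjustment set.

P(N|do(S)): backdoor, adjust for {Q}.

desc(S)\{S}={L,N}; candidates ⊆ {K,P,Q}.
size 0: {}; under {} S still reaches {K,L,N,Q} ∋ N.
{Q}: S⊥N given {Q} in G with S→· removed — back-door holds.
P(N|do(S)) = Σ_{Q} P(N|S,Q)·P(Q).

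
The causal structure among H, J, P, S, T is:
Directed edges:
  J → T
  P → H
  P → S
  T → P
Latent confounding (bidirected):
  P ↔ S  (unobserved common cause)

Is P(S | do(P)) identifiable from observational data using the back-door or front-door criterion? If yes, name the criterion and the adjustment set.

desc(P)\{P}={H,S}; candidates ⊆ {J,T}.
P↔S: latent back-door arc(s) into P.
size 0: {}; under {} P still reaches {J,S,T} ∋ S.
size 1: {J}, {T}; under {J} P still reaches {S,T} ∋ S.
size 2: {J,T}; under {J,T} P still reaches {S} ∋ S.
P↔S cannot be blocked by any observed set — no back-door set.
No mediator lies on a directed P→…→S path.
Neither criterion identifies P(S|do(P)) in this graph.

P(S|do(P)): not identifiable (no BD/FD set).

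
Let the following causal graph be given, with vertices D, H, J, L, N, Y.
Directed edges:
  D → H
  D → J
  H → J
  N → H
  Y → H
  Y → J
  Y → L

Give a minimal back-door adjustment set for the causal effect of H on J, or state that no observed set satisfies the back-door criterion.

H→J: minimal back-door set {D, Y}.

desc(H)\{H}={J}; candidates ⊆ {D,L,N,Y}.
size 0: {}; under {} H still reaches {D,J,L,N,Y} ∋ J.
size 1: {D}, {L}, {N} …(+1); under {D} H still reaches {J,L,N,Y} ∋ J.
{D,Y}: H⊥J given {D,Y} in G with H→· removed — back-door holds.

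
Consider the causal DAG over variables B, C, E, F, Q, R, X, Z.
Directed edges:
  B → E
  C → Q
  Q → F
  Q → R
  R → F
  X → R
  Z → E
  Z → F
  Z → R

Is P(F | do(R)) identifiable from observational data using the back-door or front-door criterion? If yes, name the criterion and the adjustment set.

desc(R)\{R}={F}; candidates ⊆ {B,C,E,Q,X,Z}.
size 0: {}; under {} R still reaches {C,E,F,Q,X,Z} ∋ F.
size 1: {B}, {C}, {E} …(+3); under {B} R still reaches {C,E,F,Q,X,Z} ∋ F.
{Q,Z}: R⊥F given {Q,Z} in G with R→· removed — back-door holds.
P(F|do(R)) = Σ_{Q,Z} P(F|R,Q,Z)·P(Q,Z).

P(F|do(R)): backdoor, adjust for {Q, Z}.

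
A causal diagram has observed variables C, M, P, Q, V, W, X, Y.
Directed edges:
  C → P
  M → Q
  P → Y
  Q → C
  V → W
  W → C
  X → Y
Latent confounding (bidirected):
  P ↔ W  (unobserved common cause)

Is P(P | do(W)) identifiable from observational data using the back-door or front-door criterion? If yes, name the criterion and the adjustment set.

P(P|do(W)): frontdoor, adjust for {C}.

desc(W)\{W}={C,P,Y}; candidates ⊆ {M,Q,V,X}.
W↔P: latent back-door arc(s) into W.
size 0: {}; under {} W still reaches {P,V,Y} ∋ P.
size 1: {M}, {Q}, {V} …(+1); under {M} W still reaches {P,V,Y} ∋ P.
size 2: {M,Q}, {M,V}, {M,X} …(+3); under {M,Q} W still reaches {P,V,Y} ∋ P.
W↔P cannot be blocked by any observed set — no back-door set.
{C}: (i) intercepts every directed W→P path; (ii) no back-door W→{C}; (iii) {W} blocks every back-door {C}→P. Front-door holds.
P(P|do(W)) = Σ_{C} P(C|W) Σ_{W'} P(P|C,W')P(W').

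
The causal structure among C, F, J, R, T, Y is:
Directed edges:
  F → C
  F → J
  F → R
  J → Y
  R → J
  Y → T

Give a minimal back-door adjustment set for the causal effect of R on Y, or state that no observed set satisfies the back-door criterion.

R→Y: minimal back-door set {F}.

desc(R)\{R}={J,T,Y}; candidates ⊆ {C,F}.
size 0: {}; under {} R still reaches {C,F,J,T,Y} ∋ Y.
{F}: R⊥Y given {F} in G with R→· removed — back-door holds.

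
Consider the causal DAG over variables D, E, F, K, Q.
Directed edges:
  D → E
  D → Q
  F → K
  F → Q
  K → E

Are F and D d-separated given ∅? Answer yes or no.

Bayes-Ball from F | ∅ reaches {E,K,Q}.
D ∉ reach(F|∅) ⇒ F ⊥ D | ∅.

Yes — F ⊥ D | ∅.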